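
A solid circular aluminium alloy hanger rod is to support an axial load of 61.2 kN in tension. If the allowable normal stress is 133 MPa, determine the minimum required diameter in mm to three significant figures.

24.2 mm

Required area A ≥ P/σ_allow = 61200/133 = 460.2 mm².
For a solid circular section, d ≥ √(4A/π) = 24.2 mm.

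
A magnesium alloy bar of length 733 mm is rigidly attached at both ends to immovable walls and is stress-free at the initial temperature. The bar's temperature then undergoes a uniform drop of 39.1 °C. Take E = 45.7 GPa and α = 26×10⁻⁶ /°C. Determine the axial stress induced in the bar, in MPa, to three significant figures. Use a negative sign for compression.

46.5 MPa

Free thermal expansion αLΔT = 26e-6 · 733 · -39.1 = -0.7452 mm.
The walls impose strain ε = −(-0.7452)/733 = 1.0166e-03; σ = Eε = 45700 · 1.0166e-03 = 46.46 MPa.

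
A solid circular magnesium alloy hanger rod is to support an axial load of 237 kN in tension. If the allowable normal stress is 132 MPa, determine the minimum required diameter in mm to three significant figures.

Required area A ≥ P/σ_allow = 237000/132 = 1795 mm².
For a solid circular section, d ≥ √(4A/π) = 47.81 mm.

47.8 mm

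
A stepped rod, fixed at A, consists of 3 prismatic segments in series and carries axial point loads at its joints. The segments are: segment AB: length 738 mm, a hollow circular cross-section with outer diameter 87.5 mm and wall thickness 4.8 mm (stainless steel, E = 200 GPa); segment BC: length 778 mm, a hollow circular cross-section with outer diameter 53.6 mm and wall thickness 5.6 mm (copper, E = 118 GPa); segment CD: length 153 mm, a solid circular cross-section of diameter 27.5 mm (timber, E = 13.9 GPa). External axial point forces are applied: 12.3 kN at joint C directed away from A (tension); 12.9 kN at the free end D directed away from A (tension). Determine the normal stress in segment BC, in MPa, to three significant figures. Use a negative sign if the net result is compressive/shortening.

Internal axial forces (sectioning from the free end, tension +): N_CD = 12.9 kN, N_BC = 25.2 kN, N_AB = 25.2 kN.
A_BC = 844.5 mm².
σ_BC = N_BC/A_BC = 25200/844.5 = 29.84 MPa.

29.8 MPa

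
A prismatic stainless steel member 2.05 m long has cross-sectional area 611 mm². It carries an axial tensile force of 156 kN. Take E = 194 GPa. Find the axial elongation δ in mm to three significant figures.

2.70 mm

δ_mech = NL/(AE) = 156000·2050/(611·194000) = 2.698 mm.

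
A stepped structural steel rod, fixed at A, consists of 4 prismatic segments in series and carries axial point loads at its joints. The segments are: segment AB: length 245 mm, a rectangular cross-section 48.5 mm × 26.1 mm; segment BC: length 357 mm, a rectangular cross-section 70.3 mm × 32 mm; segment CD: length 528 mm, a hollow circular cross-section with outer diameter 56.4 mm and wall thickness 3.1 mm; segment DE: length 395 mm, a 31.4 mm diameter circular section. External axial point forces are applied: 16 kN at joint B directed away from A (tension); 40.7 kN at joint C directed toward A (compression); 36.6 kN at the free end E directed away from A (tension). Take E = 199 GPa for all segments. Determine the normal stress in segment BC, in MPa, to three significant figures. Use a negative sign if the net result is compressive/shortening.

-1.82 MPa

Internal axial forces (sectioning from the free end, tension +): N_DE = 36.6 kN, N_CD = 36.6 kN, N_BC = -4.1 kN, N_AB = 11.9 kN.
A_BC = 2250 mm².
σ_BC = N_BC/A_BC = -4100/2250 = -1.823 MPa.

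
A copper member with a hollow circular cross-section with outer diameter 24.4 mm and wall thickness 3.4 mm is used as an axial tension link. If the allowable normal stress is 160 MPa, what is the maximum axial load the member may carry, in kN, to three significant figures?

A = 224.3 mm².
P_max = σ_allow · A = 160 · 224.3 = 35890 N = 35.89 kN.

35.9 kN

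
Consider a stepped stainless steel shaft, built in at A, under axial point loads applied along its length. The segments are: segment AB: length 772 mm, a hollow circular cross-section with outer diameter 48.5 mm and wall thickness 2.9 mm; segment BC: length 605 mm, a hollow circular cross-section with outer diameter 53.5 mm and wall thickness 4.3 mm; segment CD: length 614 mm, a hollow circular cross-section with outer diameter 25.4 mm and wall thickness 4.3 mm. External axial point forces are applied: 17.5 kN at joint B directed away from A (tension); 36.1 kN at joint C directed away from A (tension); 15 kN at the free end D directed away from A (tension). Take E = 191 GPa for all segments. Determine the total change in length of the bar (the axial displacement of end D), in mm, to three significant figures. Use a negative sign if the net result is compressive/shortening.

1.08 mm

Internal axial forces (sectioning from the free end, tension +): N_CD = 15 kN, N_BC = 51.1 kN, N_AB = 68.6 kN.
A_AB = 415.4 mm².
A_BC = 664.6 mm².
A_CD = 285 mm².
δ_AB = 68600·772/(415.4·191000) = 0.6674 mm
δ_BC = 51100·605/(664.6·191000) = 0.2435 mm
δ_CD = 15000·614/(285·191000) = 0.1692 mm
δ = Σδ_i = 1.08 mm.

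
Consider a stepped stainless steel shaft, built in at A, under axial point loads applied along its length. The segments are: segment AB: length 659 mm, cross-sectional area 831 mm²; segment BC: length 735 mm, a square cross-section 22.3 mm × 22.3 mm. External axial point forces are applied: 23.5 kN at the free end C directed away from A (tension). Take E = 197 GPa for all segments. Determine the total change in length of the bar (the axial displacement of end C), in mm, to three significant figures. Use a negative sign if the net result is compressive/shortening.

0.271 mm

Internal axial forces (sectioning from the free end, tension +): N_BC = 23.5 kN, N_AB = 23.5 kN.
A_BC = 497.3 mm².
δ_AB = 23500·659/(831·197000) = 0.0946 mm
δ_BC = 23500·735/(497.3·197000) = 0.1763 mm
δ = Σδ_i = 0.2709 mm.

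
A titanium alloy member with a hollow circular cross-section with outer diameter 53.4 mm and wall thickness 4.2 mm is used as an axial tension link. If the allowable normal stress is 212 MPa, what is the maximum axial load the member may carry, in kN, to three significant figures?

A = 649.2 mm².
P_max = σ_allow · A = 212 · 649.2 = 137600 N = 137.6 kN.

138 kN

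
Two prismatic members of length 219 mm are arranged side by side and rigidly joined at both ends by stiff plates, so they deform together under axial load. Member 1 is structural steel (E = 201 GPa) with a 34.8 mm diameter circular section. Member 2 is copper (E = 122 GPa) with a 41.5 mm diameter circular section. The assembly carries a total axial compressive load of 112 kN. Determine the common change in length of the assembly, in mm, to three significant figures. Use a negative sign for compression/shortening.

-0.0689 mm

A_1 = 951.1 mm².
A_2 = 1353 mm².
Equal strain + equilibrium ⇒ each member carries load in proportion to AE: A₁E₁ = 191200000 N, A₂E₂ = 165000000 N, ΣAE = 356200000 N.
δ = PL/ΣAE = -112000·219/356200000 = -0.06886 mm.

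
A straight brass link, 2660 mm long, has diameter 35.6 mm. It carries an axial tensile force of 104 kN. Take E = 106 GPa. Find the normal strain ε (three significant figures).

9.86e-04

A = 995.4 mm².
σ = N/A = 104.5 MPa; ε = σ/E = 104.5/106000 = 9.857e-04.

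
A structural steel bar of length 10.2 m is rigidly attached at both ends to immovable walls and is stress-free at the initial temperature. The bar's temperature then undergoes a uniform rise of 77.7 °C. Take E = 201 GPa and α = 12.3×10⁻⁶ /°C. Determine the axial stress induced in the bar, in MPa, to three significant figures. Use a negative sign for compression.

-192 MPa

Free thermal expansion αLΔT = 12.3e-6 · 10200 · 77.7 = 9.748 mm.
The walls impose strain ε = −(9.748)/10200 = -9.5571e-04; σ = Eε = 201000 · -9.5571e-04 = -192.1 MPa.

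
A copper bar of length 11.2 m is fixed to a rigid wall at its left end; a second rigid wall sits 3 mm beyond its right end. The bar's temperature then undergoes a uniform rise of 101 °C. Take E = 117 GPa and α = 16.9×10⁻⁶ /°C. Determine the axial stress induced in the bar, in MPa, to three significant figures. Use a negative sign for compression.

Free thermal expansion αLΔT = 16.9e-6 · 11200 · 101 = 19.12 mm.
The walls engage after the gap closes; constrained expansion = 19.12 − 3 = 16.12 mm.
The walls impose strain ε = −(16.12)/11200 = -1.4390e-03; σ = Eε = 117000 · -1.4390e-03 = -168.4 MPa.

-168 MPa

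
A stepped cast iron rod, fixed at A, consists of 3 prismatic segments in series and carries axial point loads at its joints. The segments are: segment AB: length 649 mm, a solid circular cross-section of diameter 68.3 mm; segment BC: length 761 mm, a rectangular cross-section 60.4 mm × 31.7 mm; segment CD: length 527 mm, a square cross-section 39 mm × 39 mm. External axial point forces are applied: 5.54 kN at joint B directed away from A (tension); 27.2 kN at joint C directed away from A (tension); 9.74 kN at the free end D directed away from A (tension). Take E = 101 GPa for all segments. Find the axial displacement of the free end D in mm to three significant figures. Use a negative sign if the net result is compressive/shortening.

0.253 mm

Internal axial forces (sectioning from the free end, tension +): N_CD = 9.74 kN, N_BC = 36.94 kN, N_AB = 42.48 kN.
A_AB = 3664 mm².
A_BC = 1915 mm².
A_CD = 1521 mm².
δ_AB = 42480·649/(3664·101000) = 0.0745 mm
δ_BC = 36940·761/(1915·101000) = 0.1454 mm
δ_CD = 9740·527/(1521·101000) = 0.03341 mm
δ = Σδ_i = 0.2533 mm.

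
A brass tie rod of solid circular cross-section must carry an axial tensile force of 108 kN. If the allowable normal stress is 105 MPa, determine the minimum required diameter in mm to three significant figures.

Required area A ≥ P/σ_allow = 108000/105 = 1029 mm².
For a solid circular section, d ≥ √(4A/π) = 36.19 mm.

36.2 mm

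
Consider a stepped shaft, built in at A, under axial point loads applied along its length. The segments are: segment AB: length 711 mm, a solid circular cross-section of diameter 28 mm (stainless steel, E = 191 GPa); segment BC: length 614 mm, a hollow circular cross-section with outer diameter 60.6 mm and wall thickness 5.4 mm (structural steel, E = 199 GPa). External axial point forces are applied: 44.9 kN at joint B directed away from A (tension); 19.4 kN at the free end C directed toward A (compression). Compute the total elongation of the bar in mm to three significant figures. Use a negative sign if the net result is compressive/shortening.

Internal axial forces (sectioning from the free end, tension +): N_BC = -19.4 kN, N_AB = 25.5 kN.
A_AB = 615.8 mm².
A_BC = 936.4 mm².
δ_AB = 25500·711/(615.8·191000) = 0.1542 mm
δ_BC = -19400·614/(936.4·199000) = -0.06392 mm
δ = Σδ_i = 0.09024 mm.

0.0902 mm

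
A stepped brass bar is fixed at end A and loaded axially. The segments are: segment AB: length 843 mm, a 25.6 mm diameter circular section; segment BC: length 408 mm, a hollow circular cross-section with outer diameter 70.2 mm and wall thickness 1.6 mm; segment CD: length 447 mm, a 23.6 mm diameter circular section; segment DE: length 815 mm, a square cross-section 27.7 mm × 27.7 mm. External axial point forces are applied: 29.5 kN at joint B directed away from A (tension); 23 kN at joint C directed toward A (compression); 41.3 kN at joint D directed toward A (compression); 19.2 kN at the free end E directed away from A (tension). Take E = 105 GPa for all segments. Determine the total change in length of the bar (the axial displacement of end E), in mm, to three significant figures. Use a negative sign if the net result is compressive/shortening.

Internal axial forces (sectioning from the free end, tension +): N_DE = 19.2 kN, N_CD = -22.1 kN, N_BC = -45.1 kN, N_AB = -15.6 kN.
A_AB = 514.7 mm².
A_BC = 344.8 mm².
A_CD = 437.4 mm².
A_DE = 767.3 mm².
δ_AB = -15600·843/(514.7·105000) = -0.2433 mm
δ_BC = -45100·408/(344.8·105000) = -0.5082 mm
δ_CD = -22100·447/(437.4·105000) = -0.2151 mm
δ_DE = 19200·815/(767.3·105000) = 0.1942 mm
δ = Σδ_i = -0.7724 mm.

-0.772 mm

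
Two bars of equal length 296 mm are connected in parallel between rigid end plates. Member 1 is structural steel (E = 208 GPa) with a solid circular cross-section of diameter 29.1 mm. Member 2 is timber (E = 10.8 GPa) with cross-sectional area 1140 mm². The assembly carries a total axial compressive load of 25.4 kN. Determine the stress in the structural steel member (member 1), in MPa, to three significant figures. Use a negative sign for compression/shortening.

-35.1 MPa

A_1 = 665.1 mm².
Equal strain + equilibrium ⇒ each member carries load in proportion to AE: A₁E₁ = 138300000 N, A₂E₂ = 12310000 N, ΣAE = 150600000 N.
σ₁ = P·E₁/ΣAE = -25400·208000/150600000 = -35.07 MPa.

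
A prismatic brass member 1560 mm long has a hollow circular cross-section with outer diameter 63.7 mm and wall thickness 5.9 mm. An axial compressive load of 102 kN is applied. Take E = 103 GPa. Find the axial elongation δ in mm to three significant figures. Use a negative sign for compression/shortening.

A = 1071 mm².
δ_mech = NL/(AE) = -102000·1560/(1071·103000) = -1.442 mm.

-1.44 mm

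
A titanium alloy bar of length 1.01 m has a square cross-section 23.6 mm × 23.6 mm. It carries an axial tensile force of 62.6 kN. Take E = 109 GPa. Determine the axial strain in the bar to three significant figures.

0.00103

A = 557 mm².
σ = N/A = 112.4 MPa; ε = σ/E = 112.4/109000 = 1.031e-03.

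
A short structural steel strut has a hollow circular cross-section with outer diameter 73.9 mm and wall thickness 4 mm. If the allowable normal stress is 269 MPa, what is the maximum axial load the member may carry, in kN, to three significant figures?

236 kN

A = 878.4 mm².
P_max = σ_allow · A = 269 · 878.4 = 236300 N = 236.3 kN.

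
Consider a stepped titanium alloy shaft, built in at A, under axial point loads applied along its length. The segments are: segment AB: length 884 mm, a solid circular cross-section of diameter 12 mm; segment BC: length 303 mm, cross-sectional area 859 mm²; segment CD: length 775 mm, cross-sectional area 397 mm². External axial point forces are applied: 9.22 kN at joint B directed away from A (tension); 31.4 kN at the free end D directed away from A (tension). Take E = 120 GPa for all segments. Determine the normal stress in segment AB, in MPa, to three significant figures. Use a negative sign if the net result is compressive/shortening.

Internal axial forces (sectioning from the free end, tension +): N_CD = 31.4 kN, N_BC = 31.4 kN, N_AB = 40.62 kN.
A_AB = 113.1 mm².
σ_AB = N_AB/A_AB = 40620/113.1 = 359.2 MPa.

359 MPa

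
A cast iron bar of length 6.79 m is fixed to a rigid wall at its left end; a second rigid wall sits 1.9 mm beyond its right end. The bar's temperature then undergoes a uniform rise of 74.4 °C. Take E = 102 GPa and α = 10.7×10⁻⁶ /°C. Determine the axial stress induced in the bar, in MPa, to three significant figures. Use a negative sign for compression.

Free thermal expansion αLΔT = 10.7e-6 · 6790 · 74.4 = 5.405 mm.
The walls engage after the gap closes; constrained expansion = 5.405 − 1.9 = 3.505 mm.
The walls impose strain ε = −(3.505)/6790 = -5.1626e-04; σ = Eε = 102000 · -5.1626e-04 = -52.66 MPa.

-52.7 MPa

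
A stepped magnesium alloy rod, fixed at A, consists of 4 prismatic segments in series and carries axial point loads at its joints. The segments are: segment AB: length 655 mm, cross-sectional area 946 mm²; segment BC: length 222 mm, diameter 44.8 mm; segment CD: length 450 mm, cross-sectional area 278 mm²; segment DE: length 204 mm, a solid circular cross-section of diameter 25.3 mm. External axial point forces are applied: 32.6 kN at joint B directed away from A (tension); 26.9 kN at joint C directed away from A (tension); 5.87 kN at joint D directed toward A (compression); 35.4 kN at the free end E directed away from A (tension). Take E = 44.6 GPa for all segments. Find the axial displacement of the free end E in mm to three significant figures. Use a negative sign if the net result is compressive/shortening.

Internal axial forces (sectioning from the free end, tension +): N_DE = 35.4 kN, N_CD = 29.53 kN, N_BC = 56.43 kN, N_AB = 89.03 kN.
A_BC = 1576 mm².
A_DE = 502.7 mm².
δ_AB = 89030·655/(946·44600) = 1.382 mm
δ_BC = 56430·222/(1576·44600) = 0.1782 mm
δ_CD = 29530·450/(278·44600) = 1.072 mm
δ_DE = 35400·204/(502.7·44600) = 0.3221 mm
δ = Σδ_i = 2.954 mm.

2.95 mm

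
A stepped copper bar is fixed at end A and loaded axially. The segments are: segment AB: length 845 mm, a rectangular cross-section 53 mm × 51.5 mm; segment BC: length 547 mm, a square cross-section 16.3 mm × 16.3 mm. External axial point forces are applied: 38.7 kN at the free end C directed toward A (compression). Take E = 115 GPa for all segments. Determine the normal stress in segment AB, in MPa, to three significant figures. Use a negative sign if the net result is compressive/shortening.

-14.2 MPa

Internal axial forces (sectioning from the free end, tension +): N_BC = -38.7 kN, N_AB = -38.7 kN.
A_AB = 2730 mm².
σ_AB = N_AB/A_AB = -38700/2730 = -14.18 MPa.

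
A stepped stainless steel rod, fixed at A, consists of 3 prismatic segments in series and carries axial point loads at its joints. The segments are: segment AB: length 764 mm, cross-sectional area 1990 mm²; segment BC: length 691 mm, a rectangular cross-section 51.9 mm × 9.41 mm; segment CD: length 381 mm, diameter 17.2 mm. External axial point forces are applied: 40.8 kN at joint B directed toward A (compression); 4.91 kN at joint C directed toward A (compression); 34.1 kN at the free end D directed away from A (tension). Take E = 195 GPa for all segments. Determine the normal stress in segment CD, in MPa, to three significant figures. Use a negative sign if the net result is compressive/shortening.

Internal axial forces (sectioning from the free end, tension +): N_CD = 34.1 kN, N_BC = 29.19 kN, N_AB = -11.61 kN.
A_CD = 232.4 mm².
σ_CD = N_CD/A_CD = 34100/232.4 = 146.8 MPa.

147 MPa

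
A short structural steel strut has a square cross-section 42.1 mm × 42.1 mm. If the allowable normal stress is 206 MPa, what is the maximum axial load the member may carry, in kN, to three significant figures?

A = 1772 mm².
P_max = σ_allow · A = 206 · 1772 = 365100 N = 365.1 kN.

365 kN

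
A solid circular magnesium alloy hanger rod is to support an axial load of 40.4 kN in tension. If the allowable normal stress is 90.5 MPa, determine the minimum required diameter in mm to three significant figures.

Required area A ≥ P/σ_allow = 40400/90.5 = 446.4 mm².
For a solid circular section, d ≥ √(4A/π) = 23.84 mm.

23.8 mm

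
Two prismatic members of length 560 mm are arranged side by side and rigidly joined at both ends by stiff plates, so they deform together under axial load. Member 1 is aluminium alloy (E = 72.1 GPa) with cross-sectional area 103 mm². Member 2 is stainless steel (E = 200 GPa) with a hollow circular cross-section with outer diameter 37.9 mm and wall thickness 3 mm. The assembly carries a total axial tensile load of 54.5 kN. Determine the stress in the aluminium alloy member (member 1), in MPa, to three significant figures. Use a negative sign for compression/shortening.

A_2 = 328.9 mm².
Equal strain + equilibrium ⇒ each member carries load in proportion to AE: A₁E₁ = 7426000 N, A₂E₂ = 65780000 N, ΣAE = 73210000 N.
σ₁ = P·E₁/ΣAE = 54500·72100/73210000 = 53.67 MPa.

53.7 MPa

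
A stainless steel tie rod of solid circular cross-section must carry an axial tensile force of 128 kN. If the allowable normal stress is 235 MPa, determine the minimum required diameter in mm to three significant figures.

Required area A ≥ P/σ_allow = 128000/235 = 544.7 mm².
For a solid circular section, d ≥ √(4A/π) = 26.33 mm.

26.3 mm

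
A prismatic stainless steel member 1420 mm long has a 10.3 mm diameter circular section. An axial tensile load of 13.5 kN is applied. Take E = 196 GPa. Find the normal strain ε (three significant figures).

A = 83.32 mm².
σ = N/A = 162 MPa; ε = σ/E = 162/196000 = 8.266e-04.

8.27e-04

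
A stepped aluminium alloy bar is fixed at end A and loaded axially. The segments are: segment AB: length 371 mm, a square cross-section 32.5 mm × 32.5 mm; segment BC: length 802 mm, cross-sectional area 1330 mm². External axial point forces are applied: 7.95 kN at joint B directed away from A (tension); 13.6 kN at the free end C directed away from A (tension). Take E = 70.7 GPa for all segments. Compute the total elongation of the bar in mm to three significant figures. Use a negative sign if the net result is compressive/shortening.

0.223 mm

Internal axial forces (sectioning from the free end, tension +): N_BC = 13.6 kN, N_AB = 21.55 kN.
A_AB = 1056 mm².
δ_AB = 21550·371/(1056·70700) = 0.1071 mm
δ_BC = 13600·802/(1330·70700) = 0.116 mm
δ = Σδ_i = 0.2231 mm.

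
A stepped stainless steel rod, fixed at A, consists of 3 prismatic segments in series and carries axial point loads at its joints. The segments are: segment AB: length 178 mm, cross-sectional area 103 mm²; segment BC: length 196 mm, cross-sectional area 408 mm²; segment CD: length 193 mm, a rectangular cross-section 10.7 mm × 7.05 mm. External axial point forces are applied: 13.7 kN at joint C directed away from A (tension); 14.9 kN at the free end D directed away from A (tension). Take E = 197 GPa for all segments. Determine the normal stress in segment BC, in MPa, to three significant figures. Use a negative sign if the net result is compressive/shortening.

Internal axial forces (sectioning from the free end, tension +): N_CD = 14.9 kN, N_BC = 28.6 kN, N_AB = 28.6 kN.
σ_BC = N_BC/A_BC = 28600/408 = 70.1 MPa.

70.1 MPa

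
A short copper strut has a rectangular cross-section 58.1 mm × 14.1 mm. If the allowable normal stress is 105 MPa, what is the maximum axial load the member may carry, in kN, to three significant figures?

A = 819.2 mm².
P_max = σ_allow · A = 105 · 819.2 = 86020 N = 86.02 kN.

86.0 kN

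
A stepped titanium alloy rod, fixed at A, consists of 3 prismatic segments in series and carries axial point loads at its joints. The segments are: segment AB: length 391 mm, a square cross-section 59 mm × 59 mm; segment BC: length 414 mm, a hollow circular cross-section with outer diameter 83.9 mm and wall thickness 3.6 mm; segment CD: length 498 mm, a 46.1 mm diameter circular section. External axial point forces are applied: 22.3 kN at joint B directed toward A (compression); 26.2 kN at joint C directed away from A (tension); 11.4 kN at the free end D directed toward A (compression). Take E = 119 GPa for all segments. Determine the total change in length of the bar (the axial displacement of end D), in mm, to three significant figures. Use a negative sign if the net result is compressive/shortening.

Internal axial forces (sectioning from the free end, tension +): N_CD = -11.4 kN, N_BC = 14.8 kN, N_AB = -7.5 kN.
A_AB = 3481 mm².
A_BC = 908.2 mm².
A_CD = 1669 mm².
δ_AB = -7500·391/(3481·119000) = -0.007079 mm
δ_BC = 14800·414/(908.2·119000) = 0.0567 mm
δ_CD = -11400·498/(1669·119000) = -0.02858 mm
δ = Σδ_i = 0.02103 mm.

0.0210 mm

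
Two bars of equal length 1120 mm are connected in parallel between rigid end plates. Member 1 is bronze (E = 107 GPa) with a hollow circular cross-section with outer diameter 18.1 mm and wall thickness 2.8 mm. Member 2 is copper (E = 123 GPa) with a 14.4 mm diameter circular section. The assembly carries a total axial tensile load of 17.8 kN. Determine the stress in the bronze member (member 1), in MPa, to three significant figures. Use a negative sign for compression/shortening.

A_1 = 134.6 mm².
A_2 = 162.9 mm².
Equal strain + equilibrium ⇒ each member carries load in proportion to AE: A₁E₁ = 14400000 N, A₂E₂ = 20030000 N, ΣAE = 34430000 N.
σ₁ = P·E₁/ΣAE = 17800·107000/34430000 = 55.31 MPa.

55.3 MPa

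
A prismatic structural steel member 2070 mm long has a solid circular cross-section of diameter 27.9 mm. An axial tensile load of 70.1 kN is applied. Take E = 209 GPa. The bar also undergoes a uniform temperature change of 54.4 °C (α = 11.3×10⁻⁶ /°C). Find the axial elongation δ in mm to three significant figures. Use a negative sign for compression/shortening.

A = 611.4 mm².
δ_mech = NL/(AE) = 70100·2070/(611.4·209000) = 1.136 mm.
δ_thermal = αLΔT = 11.3e-6·2070·54.4 = 1.272 mm.
δ = δ_mech + δ_thermal = 2.408 mm.

2.41 mm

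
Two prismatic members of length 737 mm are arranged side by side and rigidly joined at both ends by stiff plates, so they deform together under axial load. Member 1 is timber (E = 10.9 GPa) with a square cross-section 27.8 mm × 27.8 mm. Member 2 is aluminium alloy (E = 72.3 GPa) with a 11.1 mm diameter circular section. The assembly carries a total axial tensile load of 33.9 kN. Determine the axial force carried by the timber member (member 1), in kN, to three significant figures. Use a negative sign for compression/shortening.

18.5 kN

A_1 = 772.8 mm².
A_2 = 96.77 mm².
Equal strain + equilibrium ⇒ each member carries load in proportion to AE: A₁E₁ = 8424000 N, A₂E₂ = 6996000 N, ΣAE = 15420000 N.
F₁ = P·A₁E₁/ΣAE = 33900·8424000/15420000 = 18520 N.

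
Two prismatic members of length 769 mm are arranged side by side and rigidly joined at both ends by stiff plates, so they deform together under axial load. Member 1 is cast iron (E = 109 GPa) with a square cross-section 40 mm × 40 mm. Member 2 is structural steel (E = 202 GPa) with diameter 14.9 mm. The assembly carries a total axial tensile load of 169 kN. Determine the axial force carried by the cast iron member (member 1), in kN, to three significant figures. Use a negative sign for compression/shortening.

141 kN

A_1 = 1600 mm².
A_2 = 174.4 mm².
Equal strain + equilibrium ⇒ each member carries load in proportion to AE: A₁E₁ = 174400000 N, A₂E₂ = 35220000 N, ΣAE = 209600000 N.
F₁ = P·A₁E₁/ΣAE = 169000·174400000/209600000 = 140600 N.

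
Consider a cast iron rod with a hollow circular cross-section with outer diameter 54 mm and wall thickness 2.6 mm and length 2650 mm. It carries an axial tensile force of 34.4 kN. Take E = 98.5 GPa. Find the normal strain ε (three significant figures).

A = 419.8 mm².
σ = N/A = 81.94 MPa; ε = σ/E = 81.94/98500 = 8.318e-04.

8.32e-04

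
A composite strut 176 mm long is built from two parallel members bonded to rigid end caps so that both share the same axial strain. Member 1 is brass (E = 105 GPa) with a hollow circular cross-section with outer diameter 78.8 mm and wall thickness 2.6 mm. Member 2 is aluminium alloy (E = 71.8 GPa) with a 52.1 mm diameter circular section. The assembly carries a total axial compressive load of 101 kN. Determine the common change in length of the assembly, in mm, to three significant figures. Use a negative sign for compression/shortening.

-0.0814 mm

A_1 = 622.4 mm².
A_2 = 2132 mm².
Equal strain + equilibrium ⇒ each member carries load in proportion to AE: A₁E₁ = 65350000 N, A₂E₂ = 153100000 N, ΣAE = 218400000 N.
δ = PL/ΣAE = -101000·176/218400000 = -0.08138 mm.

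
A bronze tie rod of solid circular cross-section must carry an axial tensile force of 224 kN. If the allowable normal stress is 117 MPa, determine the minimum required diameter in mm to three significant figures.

49.4 mm

Required area A ≥ P/σ_allow = 224000/117 = 1915 mm².
For a solid circular section, d ≥ √(4A/π) = 49.37 mm.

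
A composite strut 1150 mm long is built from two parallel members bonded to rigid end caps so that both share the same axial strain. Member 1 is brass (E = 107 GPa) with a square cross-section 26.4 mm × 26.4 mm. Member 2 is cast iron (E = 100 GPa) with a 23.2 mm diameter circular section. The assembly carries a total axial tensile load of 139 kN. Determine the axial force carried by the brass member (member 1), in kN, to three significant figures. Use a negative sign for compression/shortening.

A_1 = 697 mm².
A_2 = 422.7 mm².
Equal strain + equilibrium ⇒ each member carries load in proportion to AE: A₁E₁ = 74570000 N, A₂E₂ = 42270000 N, ΣAE = 116800000 N.
F₁ = P·A₁E₁/ΣAE = 139000·74570000/116800000 = 88710 N.

88.7 kN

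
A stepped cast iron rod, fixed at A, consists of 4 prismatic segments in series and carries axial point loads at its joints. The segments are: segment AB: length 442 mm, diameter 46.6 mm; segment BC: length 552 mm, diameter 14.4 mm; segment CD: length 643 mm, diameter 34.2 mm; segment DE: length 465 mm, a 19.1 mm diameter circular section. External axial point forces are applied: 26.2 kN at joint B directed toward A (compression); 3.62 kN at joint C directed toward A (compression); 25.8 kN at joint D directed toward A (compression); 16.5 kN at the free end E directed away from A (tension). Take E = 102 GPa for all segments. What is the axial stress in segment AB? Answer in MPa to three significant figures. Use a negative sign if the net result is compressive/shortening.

-22.9 MPa

Internal axial forces (sectioning from the free end, tension +): N_DE = 16.5 kN, N_CD = -9.3 kN, N_BC = -12.92 kN, N_AB = -39.12 kN.
A_AB = 1706 mm².
σ_AB = N_AB/A_AB = -39120/1706 = -22.94 MPa.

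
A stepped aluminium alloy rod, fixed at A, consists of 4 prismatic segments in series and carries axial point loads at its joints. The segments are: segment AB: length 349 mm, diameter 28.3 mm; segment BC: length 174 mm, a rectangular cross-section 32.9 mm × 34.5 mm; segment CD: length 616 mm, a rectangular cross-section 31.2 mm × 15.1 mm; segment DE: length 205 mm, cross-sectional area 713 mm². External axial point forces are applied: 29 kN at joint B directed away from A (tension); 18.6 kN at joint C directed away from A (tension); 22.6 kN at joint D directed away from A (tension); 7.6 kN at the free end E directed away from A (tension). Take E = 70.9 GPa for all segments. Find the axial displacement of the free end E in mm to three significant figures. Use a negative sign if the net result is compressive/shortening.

1.30 mm

Internal axial forces (sectioning from the free end, tension +): N_DE = 7.6 kN, N_CD = 30.2 kN, N_BC = 48.8 kN, N_AB = 77.8 kN.
A_AB = 629 mm².
A_BC = 1135 mm².
A_CD = 471.1 mm².
δ_AB = 77800·349/(629·70900) = 0.6088 mm
δ_BC = 48800·174/(1135·70900) = 0.1055 mm
δ_CD = 30200·616/(471.1·70900) = 0.5569 mm
δ_DE = 7600·205/(713·70900) = 0.03082 mm
δ = Σδ_i = 1.302 mm.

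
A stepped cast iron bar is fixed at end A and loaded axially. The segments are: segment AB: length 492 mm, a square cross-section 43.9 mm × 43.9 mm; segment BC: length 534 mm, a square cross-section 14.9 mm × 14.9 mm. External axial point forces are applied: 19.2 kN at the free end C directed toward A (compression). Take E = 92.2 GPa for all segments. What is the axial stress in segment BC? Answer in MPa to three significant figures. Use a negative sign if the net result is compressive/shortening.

Internal axial forces (sectioning from the free end, tension +): N_BC = -19.2 kN, N_AB = -19.2 kN.
A_BC = 222 mm².
σ_BC = N_BC/A_BC = -19200/222 = -86.48 MPa.

-86.5 MPa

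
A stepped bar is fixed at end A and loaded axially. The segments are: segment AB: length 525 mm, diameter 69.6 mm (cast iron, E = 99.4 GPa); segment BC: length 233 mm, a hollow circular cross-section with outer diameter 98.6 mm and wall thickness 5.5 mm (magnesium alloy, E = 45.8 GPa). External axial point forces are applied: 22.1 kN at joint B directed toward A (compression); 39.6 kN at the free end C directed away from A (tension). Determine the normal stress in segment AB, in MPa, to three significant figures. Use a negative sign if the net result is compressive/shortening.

4.60 MPa

Internal axial forces (sectioning from the free end, tension +): N_BC = 39.6 kN, N_AB = 17.5 kN.
A_AB = 3805 mm².
σ_AB = N_AB/A_AB = 17500/3805 = 4.6 MPa.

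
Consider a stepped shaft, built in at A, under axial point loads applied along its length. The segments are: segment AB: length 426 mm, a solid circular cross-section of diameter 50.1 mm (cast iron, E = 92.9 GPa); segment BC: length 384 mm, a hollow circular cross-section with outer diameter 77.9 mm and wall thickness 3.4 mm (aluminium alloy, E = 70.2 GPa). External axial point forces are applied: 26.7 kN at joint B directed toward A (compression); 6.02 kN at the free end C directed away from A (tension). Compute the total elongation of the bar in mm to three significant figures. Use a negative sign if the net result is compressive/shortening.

-0.00672 mm

Internal axial forces (sectioning from the free end, tension +): N_BC = 6.02 kN, N_AB = -20.68 kN.
A_AB = 1971 mm².
A_BC = 795.8 mm².
δ_AB = -20680·426/(1971·92900) = -0.0481 mm
δ_BC = 6020·384/(795.8·70200) = 0.04138 mm
δ = Σδ_i = -0.006722 mm.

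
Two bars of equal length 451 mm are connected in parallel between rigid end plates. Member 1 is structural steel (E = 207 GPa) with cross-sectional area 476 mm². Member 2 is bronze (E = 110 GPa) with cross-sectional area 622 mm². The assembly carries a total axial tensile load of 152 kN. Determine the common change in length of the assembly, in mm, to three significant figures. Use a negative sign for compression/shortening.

0.411 mm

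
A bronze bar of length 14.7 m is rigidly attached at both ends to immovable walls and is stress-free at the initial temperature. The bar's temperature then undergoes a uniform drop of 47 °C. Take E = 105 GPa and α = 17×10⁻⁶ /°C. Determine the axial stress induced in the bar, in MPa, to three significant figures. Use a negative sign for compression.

83.9 MPa

Free thermal expansion αLΔT = 17e-6 · 14700 · -47 = -11.75 mm.
The walls impose strain ε = −(-11.75)/14700 = 7.9900e-04; σ = Eε = 105000 · 7.9900e-04 = 83.89 MPa.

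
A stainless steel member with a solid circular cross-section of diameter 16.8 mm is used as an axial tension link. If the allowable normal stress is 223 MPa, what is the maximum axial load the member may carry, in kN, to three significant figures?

A = 221.7 mm².
P_max = σ_allow · A = 223 · 221.7 = 49430 N = 49.43 kN.

49.4 kN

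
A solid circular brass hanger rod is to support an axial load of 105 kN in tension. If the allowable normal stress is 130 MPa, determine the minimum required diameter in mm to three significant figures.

Required area A ≥ P/σ_allow = 105000/130 = 807.7 mm².
For a solid circular section, d ≥ √(4A/π) = 32.07 mm.

32.1 mm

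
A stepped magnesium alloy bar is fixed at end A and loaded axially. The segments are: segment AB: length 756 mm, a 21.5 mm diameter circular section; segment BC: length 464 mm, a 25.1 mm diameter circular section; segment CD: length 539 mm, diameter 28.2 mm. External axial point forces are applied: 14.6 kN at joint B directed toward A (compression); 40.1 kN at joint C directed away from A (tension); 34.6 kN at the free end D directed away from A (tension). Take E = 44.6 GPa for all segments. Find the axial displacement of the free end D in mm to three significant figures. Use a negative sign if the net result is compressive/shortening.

5.05 mm

Internal axial forces (sectioning from the free end, tension +): N_CD = 34.6 kN, N_BC = 74.7 kN, N_AB = 60.1 kN.
A_AB = 363.1 mm².
A_BC = 494.8 mm².
A_CD = 624.6 mm².
δ_AB = 60100·756/(363.1·44600) = 2.806 mm
δ_BC = 74700·464/(494.8·44600) = 1.571 mm
δ_CD = 34600·539/(624.6·44600) = 0.6695 mm
δ = Σδ_i = 5.046 mm.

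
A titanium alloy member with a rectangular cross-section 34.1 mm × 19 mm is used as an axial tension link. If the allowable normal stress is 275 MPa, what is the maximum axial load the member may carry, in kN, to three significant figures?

178 kN

A = 647.9 mm².
P_max = σ_allow · A = 275 · 647.9 = 178200 N = 178.2 kN.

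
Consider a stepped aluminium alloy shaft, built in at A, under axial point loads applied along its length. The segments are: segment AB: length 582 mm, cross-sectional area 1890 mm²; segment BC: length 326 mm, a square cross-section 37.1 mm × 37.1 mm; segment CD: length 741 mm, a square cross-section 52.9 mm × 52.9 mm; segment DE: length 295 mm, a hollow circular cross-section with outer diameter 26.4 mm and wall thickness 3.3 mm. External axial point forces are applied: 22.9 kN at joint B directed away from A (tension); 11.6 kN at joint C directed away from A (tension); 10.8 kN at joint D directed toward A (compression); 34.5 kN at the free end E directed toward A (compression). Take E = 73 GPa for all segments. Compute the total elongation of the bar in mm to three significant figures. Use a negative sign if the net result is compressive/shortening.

Internal axial forces (sectioning from the free end, tension +): N_DE = -34.5 kN, N_CD = -45.3 kN, N_BC = -33.7 kN, N_AB = -10.8 kN.
A_BC = 1376 mm².
A_CD = 2798 mm².
A_DE = 239.5 mm².
δ_AB = -10800·582/(1890·73000) = -0.04556 mm
δ_BC = -33700·326/(1376·73000) = -0.1093 mm
δ_CD = -45300·741/(2798·73000) = -0.1643 mm
δ_DE = -34500·295/(239.5·73000) = -0.5822 mm
δ = Σδ_i = -0.9014 mm.

-0.901 mm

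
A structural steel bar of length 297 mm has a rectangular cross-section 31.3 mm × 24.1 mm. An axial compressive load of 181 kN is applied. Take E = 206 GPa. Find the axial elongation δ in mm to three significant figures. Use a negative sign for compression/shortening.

A = 754.3 mm².
δ_mech = NL/(AE) = -181000·297/(754.3·206000) = -0.3459 mm.

-0.346 mm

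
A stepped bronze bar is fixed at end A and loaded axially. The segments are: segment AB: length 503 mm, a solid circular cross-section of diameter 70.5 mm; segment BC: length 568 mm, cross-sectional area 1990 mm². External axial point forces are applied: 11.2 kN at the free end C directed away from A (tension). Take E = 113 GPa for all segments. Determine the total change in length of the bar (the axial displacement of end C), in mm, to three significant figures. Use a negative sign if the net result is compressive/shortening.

0.0411 mm

Internal axial forces (sectioning from the free end, tension +): N_BC = 11.2 kN, N_AB = 11.2 kN.
A_AB = 3904 mm².
δ_AB = 11200·503/(3904·113000) = 0.01277 mm
δ_BC = 11200·568/(1990·113000) = 0.02829 mm
δ = Σδ_i = 0.04106 mm.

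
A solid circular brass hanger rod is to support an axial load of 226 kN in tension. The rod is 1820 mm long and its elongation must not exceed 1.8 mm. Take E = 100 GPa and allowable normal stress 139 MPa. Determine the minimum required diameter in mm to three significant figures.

53.9 mm

Required area A ≥ P/σ_allow = 226000/139 = 1626 mm².
For a solid circular section, d ≥ √(4A/π) = 45.5 mm.
Elongation limit: A ≥ PL/(Eδ_allow) = 226000·1820/(100000·1.8) = 2285 mm² ⇒ d ≥ 53.94 mm.
The elongation limit governs.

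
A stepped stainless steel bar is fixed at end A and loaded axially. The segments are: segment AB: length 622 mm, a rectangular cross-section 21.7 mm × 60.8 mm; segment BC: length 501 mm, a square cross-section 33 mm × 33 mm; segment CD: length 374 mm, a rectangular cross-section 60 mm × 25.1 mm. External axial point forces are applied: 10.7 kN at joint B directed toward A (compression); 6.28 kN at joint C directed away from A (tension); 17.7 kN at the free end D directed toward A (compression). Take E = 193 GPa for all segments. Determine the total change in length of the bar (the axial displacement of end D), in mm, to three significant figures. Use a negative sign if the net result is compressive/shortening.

-0.104 mm

Internal axial forces (sectioning from the free end, tension +): N_CD = -17.7 kN, N_BC = -11.42 kN, N_AB = -22.12 kN.
A_AB = 1319 mm².
A_BC = 1089 mm².
A_CD = 1506 mm².
δ_AB = -22120·622/(1319·193000) = -0.05403 mm
δ_BC = -11420·501/(1089·193000) = -0.02722 mm
δ_CD = -17700·374/(1506·193000) = -0.02278 mm
δ = Σδ_i = -0.104 mm.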